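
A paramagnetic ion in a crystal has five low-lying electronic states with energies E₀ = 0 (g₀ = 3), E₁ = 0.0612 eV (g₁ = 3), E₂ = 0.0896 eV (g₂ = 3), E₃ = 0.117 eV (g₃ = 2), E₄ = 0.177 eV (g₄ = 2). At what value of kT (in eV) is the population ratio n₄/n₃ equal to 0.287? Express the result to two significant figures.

n₄/n₃ = (g₄/g₃) exp[−(E₄−E₃)/kT] = 0.287.
⇒ (E₄−E₃)/kT = ln((2/2)/0.287) = ln(3.484) = 1.248.
kT = 0.060 eV / 1.248 = 0.048 eV.

0.048 eV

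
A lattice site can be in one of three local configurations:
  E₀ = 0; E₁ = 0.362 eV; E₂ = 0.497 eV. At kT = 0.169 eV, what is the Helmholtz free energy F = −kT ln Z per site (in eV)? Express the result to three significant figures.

Eᵢ/kT = 0, 2.1420, 2.9408.
Z = Σ e^(−Eᵢ/kT) = e^(−0) + e^(−2.1420) + e^(−2.9408) = 1.0000 + 0.11742 + 0.052823 = 1.1702.
F = −kT ln Z = −0.169 × ln(1.1702) = −0.169 × 0.15717 = -0.0266 eV.

-0.0266 eV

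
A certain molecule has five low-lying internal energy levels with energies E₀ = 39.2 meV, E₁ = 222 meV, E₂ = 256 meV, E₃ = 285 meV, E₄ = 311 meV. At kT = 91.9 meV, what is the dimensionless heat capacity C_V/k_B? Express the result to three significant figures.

1.11

Eᵢ/kT = 0.42655, 2.4157, 2.7856, 3.1012, 3.3841.
Z = Σ e^(−Eᵢ/kT) = e^(−0.42655) + e^(−2.4157) + e^(−2.7856) + e^(−3.1012) + e^(−3.3841) = 0.65276 + 0.089305 + 0.061692 + 0.044995 + 0.033908 = 0.88266.
⟨E⟩ = 95.819 meV, ⟨E²⟩ = 18560 meV².
C_V/k_B = (⟨E²⟩ − ⟨E⟩²)/(kT)² = (18560 − 9181.3)/8445.6 = 1.11.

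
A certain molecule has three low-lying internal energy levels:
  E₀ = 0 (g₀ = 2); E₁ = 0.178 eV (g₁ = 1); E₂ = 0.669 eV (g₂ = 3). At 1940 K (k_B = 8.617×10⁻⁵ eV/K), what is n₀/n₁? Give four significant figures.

5.800

k_BT = 8.617×10⁻⁵ × 1940 K = 0.167170 eV.
n₀/n₁ = (g₀/g₁) exp[−(E₀−E₁)/kT] = (2/1) × exp(−(-0.178 eV)/(0.167170 eV)) = (2/1) × exp(1.06478) = 5.800.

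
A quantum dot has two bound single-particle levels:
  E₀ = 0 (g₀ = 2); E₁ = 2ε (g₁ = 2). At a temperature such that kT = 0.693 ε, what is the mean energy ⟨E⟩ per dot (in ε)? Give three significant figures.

0.106 ε

Eᵢ/kT = 0, 2.8860.
Z = Σ gᵢe^(−Eᵢ/kT) = 2·e^(−0) + 2·e^(−2.8860) = 2.0000 + 0.11160 = 2.1116.
⟨E⟩ = Σ Eᵢ gᵢe^(−Eᵢ/kT) / Z = (0·2.0000 + 2·0.11160) / 2.1116 = 0.106 ε.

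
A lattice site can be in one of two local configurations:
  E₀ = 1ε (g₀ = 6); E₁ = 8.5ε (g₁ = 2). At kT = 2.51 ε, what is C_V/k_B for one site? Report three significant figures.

0.145

Eᵢ/kT = 0.39841, 3.3865.
Z = Σ gᵢe^(−Eᵢ/kT) = 6·e^(−0.39841) + 2·e^(−3.3865) = 4.0283 + 0.067654 = 4.0960.
⟨E⟩ = 1.1239 ε, ⟨E²⟩ = 2.1768 ε².
C_V/k_B = (⟨E²⟩ − ⟨E⟩²)/(kT)² = (2.1768 − 1.2632)/6.3001 = 0.145.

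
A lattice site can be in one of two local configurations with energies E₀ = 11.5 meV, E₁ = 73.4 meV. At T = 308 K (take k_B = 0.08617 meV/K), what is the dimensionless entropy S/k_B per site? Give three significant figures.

0.299

k_BT = 0.08617 × 308 K = 26.540 meV.
Eᵢ/kT = 0.43331, 2.7656.
Z = Σ e^(−Eᵢ/kT) = e^(−0.43331) + e^(−2.7656) = 0.64836 + 0.062938 = 0.71130.
⟨E⟩ = Σ EᵢPᵢ = 16.977 meV.
S/k_B = ln Z + ⟨E⟩/kT = ln(0.71130) + 16.977/26.540 = -0.34066 + 0.63968 = 0.299.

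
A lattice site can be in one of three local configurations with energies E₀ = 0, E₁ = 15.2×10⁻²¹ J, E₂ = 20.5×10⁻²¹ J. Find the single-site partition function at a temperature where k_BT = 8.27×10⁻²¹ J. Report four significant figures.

Z = 1.243

Eᵢ/kT = 0, 1.83797, 2.47884.
Z = Σ e^(−Eᵢ/kT) = e^(−0) + e^(−1.83797) + e^(−2.47884) = 1.00000 + 0.159140 + 0.0838404 = 1.24298.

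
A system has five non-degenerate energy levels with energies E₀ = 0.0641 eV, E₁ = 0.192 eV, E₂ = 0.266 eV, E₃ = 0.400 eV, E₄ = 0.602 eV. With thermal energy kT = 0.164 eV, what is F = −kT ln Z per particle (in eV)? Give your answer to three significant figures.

-0.0426 eV

Eᵢ/kT = 0.39085, 1.1707, 1.6220, 2.4390, 3.6707.
Z = Σ e^(−Eᵢ/kT) = e^(−0.39085) + e^(−1.1707) + e^(−1.6220) + e^(−2.4390) + e^(−3.6707) = 0.67648 + 0.31015 + 0.19750 + 0.087248 + 0.025459 = 1.2968.
F = −kT ln Z = −0.164 × ln(1.2968) = −0.164 × 0.25990 = -0.0426 eV.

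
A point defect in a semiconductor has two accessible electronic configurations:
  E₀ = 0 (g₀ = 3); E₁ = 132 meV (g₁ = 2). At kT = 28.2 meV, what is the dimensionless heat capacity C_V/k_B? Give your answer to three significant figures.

0.134

Eᵢ/kT = 0, 4.6809.
Z = Σ gᵢe^(−Eᵢ/kT) = 3·e^(−0) + 2·e^(−4.6809) = 3.0000 + 0.018541 = 3.0185.
⟨E⟩ = 0.81080 meV, ⟨E²⟩ = 107.03 meV².
C_V/k_B = (⟨E²⟩ − ⟨E⟩²)/(kT)² = (107.03 − 0.65740)/795.24 = 0.134.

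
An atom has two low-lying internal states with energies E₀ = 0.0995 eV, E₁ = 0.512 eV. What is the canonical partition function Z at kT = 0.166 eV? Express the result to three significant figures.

Eᵢ/kT = 0.59940, 3.0843.
Z = Σ e^(−Eᵢ/kT) = e^(−0.59940) + e^(−3.0843) = 0.54914 + 0.045762 = 0.59490.

Z = 0.595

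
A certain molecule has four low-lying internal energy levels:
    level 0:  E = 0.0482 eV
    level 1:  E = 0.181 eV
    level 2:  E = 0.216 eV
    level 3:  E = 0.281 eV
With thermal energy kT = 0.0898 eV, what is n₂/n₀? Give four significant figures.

n₂/n₀ = exp[−(E₂−E₀)/kT] = exp(−(0.1678 eV)/(0.0898 eV)) = exp(-1.86860) = 0.1543.

0.1543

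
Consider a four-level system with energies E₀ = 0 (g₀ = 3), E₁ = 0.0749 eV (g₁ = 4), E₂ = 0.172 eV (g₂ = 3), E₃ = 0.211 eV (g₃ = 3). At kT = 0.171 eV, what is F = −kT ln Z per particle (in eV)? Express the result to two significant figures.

-0.35 eV

Eᵢ/kT = 0, 0.4380, 1.006, 1.234.
Z = Σ gᵢe^(−Eᵢ/kT) = 3·e^(−0) + 4·e^(−0.4380) + 3·e^(−1.006) + 3·e^(−1.234) = 3.000 + 2.581 + 1.097 + 0.8734 = 7.551.
F = −kT ln Z = −0.171 × ln(7.551) = −0.171 × 2.022 = -0.35 eV.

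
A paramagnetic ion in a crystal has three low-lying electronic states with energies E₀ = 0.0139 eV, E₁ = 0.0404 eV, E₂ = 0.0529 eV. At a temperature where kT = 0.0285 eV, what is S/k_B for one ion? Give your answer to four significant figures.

Eᵢ/kT = 0.487719, 1.41754, 1.85614.
Z = Σ e^(−Eᵢ/kT) = e^(−0.487719) + e^(−1.41754) + e^(−1.85614) = 0.614025 + 0.242309 + 0.156275 = 1.01261.
⟨E⟩ = Σ EᵢPᵢ = 0.0262600 eV.
S/k_B = ln Z + ⟨E⟩/kT = ln(1.01261) + 0.0262600/0.0285 = 0.0125312 + 0.921404 = 0.9339.

0.9339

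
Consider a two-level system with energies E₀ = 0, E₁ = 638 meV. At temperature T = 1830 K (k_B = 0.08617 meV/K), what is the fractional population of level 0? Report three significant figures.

0.983

k_BT = 0.08617 × 1830 K = 157.69 meV.
Eᵢ/kT = 0, 4.0459.
Z = Σ e^(−Eᵢ/kT) = e^(−0) + e^(−4.0459) = 1.0000 + 0.017494 = 1.0175.
P₀ = e^(−E₀/kT) / Z = 1.0000/1.0175 = 0.983.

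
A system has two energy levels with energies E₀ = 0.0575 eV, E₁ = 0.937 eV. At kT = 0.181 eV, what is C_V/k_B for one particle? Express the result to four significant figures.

Eᵢ/kT = 0.317680, 5.17680.
Z = Σ e^(−Eᵢ/kT) = e^(−0.317680) + e^(−5.17680) = 0.727836 + 0.00564604 = 0.733482.
⟨E⟩ = 0.0642700 eV, ⟨E²⟩ = 0.0100390 eV².
C_V/k_B = (⟨E²⟩ − ⟨E⟩²)/(kT)² = (0.0100390 − 0.00413063)/0.0327610 = 0.1803.

0.1803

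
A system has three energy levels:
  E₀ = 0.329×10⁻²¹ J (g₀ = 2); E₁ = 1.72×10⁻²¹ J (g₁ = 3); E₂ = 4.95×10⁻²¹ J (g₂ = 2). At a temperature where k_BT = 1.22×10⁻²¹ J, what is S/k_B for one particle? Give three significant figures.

Eᵢ/kT = 0.26967, 1.4098, 4.0574.
Z = Σ gᵢe^(−Eᵢ/kT) = 2·e^(−0.26967) + 3·e^(−1.4098) + 2·e^(−4.0574) = 1.5273 + 0.73258 + 0.034588 = 2.2945.
⟨E⟩ = Σ EᵢPᵢ = 0.84277 ×10⁻²¹ J.
S/k_B = ln Z + ⟨E⟩/kT = ln(2.2945) + 0.84277/1.22 = 0.83051 + 0.69080 = 1.52.

1.52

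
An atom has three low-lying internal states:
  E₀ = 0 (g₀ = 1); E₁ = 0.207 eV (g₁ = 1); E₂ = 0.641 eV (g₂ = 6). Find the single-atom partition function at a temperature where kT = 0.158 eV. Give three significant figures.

Eᵢ/kT = 0, 1.3101, 4.0570.
Z = Σ gᵢe^(−Eᵢ/kT) = 1·e^(−0) + 1·e^(−1.3101) + 6·e^(−4.0570) = 1.0000 + 0.26979 + 0.10381 = 1.3736.

Z = 1.37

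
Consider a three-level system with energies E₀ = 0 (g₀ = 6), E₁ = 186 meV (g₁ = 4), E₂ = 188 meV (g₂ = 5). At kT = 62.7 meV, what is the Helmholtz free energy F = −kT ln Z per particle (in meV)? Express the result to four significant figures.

Eᵢ/kT = 0, 2.96651, 2.99841.
Z = Σ gᵢe^(−Eᵢ/kT) = 6·e^(−0) + 4·e^(−2.96651) + 5·e^(−2.99841) = 6.00000 + 0.205931 + 0.249331 = 6.45526.
F = −kT ln Z = −62.7 × ln(6.45526) = −62.7 × 1.86490 = -116.9 meV.

-116.9 meV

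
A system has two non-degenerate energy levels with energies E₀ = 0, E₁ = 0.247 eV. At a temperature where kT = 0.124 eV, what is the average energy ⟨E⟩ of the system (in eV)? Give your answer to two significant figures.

Eᵢ/kT = 0, 1.992.
Z = Σ e^(−Eᵢ/kT) = e^(−0) + e^(−1.992) = 1.000 + 0.1364 = 1.136.
⟨E⟩ = Σ Eᵢ e^(−Eᵢ/kT) / Z = (0·1.000 + 0.247·0.1364) / 1.136 = 0.030 eV.

0.030 eV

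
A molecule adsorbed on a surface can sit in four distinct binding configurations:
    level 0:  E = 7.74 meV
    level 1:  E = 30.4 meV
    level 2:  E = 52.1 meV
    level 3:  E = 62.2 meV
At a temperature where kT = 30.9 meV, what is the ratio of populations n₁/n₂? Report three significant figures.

n₁/n₂ = exp[−(E₁−E₂)/kT] = exp(−(-21.7 meV)/(30.9 meV)) = exp(0.70227) = 2.02.

2.02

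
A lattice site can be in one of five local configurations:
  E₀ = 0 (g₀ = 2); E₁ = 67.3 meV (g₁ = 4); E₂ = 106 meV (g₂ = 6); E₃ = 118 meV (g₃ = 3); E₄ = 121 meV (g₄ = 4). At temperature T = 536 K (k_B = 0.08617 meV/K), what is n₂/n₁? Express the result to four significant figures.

k_BT = 0.08617 × 536 K = 46.1871 meV.
n₂/n₁ = (g₂/g₁) exp[−(E₂−E₁)/kT] = (6/4) × exp(−(38.7 meV)/(46.1871 meV)) = (6/4) × exp(-0.837896) = 0.6489.

0.6489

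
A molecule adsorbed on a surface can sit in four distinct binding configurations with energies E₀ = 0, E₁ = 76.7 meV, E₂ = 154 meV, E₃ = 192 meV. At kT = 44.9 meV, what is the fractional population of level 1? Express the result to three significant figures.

0.148

Eᵢ/kT = 0, 1.7082, 3.4298, 4.2762.
Z = Σ e^(−Eᵢ/kT) = e^(−0) + e^(−1.7082) + e^(−3.4298) + e^(−4.2762) = 1.0000 + 0.18119 + 0.032393 + 0.013895 = 1.2275.
P₁ = e^(−E₁/kT) / Z = 0.18119/1.2275 = 0.148.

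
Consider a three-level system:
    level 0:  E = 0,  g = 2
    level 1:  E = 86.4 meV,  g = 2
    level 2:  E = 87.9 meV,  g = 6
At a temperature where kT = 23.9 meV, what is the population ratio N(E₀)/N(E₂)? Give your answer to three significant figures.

n₀/n₂ = (g₀/g₂) exp[−(E₀−E₂)/kT] = (2/6) × exp(−(-87.9 meV)/(23.9 meV)) = (2/6) × exp(3.6778) = 13.2.

13.2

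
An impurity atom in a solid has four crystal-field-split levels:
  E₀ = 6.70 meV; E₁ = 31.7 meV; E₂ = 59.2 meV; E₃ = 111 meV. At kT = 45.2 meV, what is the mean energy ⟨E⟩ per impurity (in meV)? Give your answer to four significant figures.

27.42 meV

Eᵢ/kT = 0.148230, 0.701327, 1.30973, 2.45575.
Z = Σ e^(−Eᵢ/kT) = e^(−0.148230) + e^(−0.701327) + e^(−1.30973) + e^(−2.45575) = 0.862233 + 0.495927 + 0.269893 + 0.0857988 = 1.71385.
⟨E⟩ = Σ Eᵢ e^(−Eᵢ/kT) / Z = (6.70·0.862233 + 31.7·0.495927 + 59.2·0.269893 + 111·0.0857988) / 1.71385 = 27.42 meV.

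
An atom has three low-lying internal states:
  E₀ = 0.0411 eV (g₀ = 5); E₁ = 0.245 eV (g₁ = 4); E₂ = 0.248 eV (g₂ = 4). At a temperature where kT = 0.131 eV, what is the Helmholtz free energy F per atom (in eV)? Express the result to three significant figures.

-0.207 eV

Eᵢ/kT = 0.31374, 1.8702, 1.8931.
Z = Σ gᵢe^(−Eᵢ/kT) = 5·e^(−0.31374) + 4·e^(−1.8702) + 4·e^(−1.8931) = 3.6535 + 0.61637 + 0.60242 = 4.8723.
F = −kT ln Z = −0.131 × ln(4.8723) = −0.131 × 1.5836 = -0.207 eV.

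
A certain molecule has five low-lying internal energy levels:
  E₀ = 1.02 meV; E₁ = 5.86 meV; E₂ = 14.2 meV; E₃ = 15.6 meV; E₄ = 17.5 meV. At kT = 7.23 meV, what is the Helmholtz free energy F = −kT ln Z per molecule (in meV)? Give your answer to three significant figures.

-3.65 meV

Eᵢ/kT = 0.14108, 0.81051, 1.9640, 2.1577, 2.4205.
Z = Σ e^(−Eᵢ/kT) = e^(−0.14108) + e^(−0.81051) + e^(−1.9640) + e^(−2.1577) + e^(−2.4205) = 0.86842 + 0.44463 + 0.14030 + 0.11559 + 0.088877 = 1.6578.
F = −kT ln Z = −7.23 × ln(1.6578) = −7.23 × 0.50549 = -3.65 meV.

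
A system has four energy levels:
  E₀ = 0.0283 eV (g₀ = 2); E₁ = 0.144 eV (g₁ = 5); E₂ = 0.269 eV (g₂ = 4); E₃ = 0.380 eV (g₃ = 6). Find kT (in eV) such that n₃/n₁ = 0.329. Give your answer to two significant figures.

n₃/n₁ = (g₃/g₁) exp[−(E₃−E₁)/kT] = 0.329.
⇒ (E₃−E₁)/kT = ln((6/5)/0.329) = ln(3.647) = 1.294.
kT = 0.236 eV / 1.294 = 0.18 eV.

0.18 eV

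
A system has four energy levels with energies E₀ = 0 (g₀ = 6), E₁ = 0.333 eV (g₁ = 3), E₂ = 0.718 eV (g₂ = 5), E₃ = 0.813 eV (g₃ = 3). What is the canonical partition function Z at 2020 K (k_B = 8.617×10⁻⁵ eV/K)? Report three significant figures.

Z = 6.55

k_BT = 8.617×10⁻⁵ × 2020 K = 0.17406 eV.
Eᵢ/kT = 0, 1.9131, 4.1250, 4.6708.
Z = Σ gᵢe^(−Eᵢ/kT) = 6·e^(−0) + 3·e^(−1.9131) + 5·e^(−4.1250) + 3·e^(−4.6708) = 6.0000 + 0.44287 + 0.080817 + 0.028094 = 6.5518.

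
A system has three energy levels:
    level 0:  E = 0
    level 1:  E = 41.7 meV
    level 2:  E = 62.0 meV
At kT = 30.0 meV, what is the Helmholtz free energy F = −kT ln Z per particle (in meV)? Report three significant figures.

Eᵢ/kT = 0, 1.3900, 2.0667.
Z = Σ e^(−Eᵢ/kT) = e^(−0) + e^(−1.3900) + e^(−2.0667) = 1.0000 + 0.24908 + 0.12660 = 1.3757.
F = −kT ln Z = −30.0 × ln(1.3757) = −30.0 × 0.31896 = -9.57 meV.

-9.57 meV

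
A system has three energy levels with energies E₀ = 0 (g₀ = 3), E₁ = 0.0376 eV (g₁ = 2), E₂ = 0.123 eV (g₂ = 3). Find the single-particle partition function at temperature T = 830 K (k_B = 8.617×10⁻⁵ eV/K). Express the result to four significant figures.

k_BT = 8.617×10⁻⁵ × 830 K = 0.0715211 eV.
Eᵢ/kT = 0, 0.525719, 1.71977.
Z = Σ gᵢe^(−Eᵢ/kT) = 3·e^(−0) + 2·e^(−0.525719) + 3·e^(−1.71977) = 3.00000 + 1.18226 + 0.537322 = 4.71958.

Z = 4.720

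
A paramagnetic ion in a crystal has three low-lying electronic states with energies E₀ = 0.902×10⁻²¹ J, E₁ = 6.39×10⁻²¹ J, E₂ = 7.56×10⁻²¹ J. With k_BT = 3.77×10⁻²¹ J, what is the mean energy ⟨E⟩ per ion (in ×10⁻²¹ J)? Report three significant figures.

Eᵢ/kT = 0.23926, 1.6950, 2.0053.
Z = Σ e^(−Eᵢ/kT) = e^(−0.23926) + e^(−1.6950) + e^(−2.0053) = 0.78721 + 0.18360 + 0.13462 = 1.1054.
⟨E⟩ = Σ Eᵢ e^(−Eᵢ/kT) / Z = (0.902·0.78721 + 6.39·0.18360 + 7.56·0.13462) / 1.1054 = 2.62 ×10⁻²¹ J.

2.62 ×10⁻²¹ J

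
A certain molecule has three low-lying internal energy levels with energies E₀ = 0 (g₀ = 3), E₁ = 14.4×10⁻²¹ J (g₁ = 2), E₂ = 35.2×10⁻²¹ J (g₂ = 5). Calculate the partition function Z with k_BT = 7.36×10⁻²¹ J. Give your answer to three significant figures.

Eᵢ/kT = 0, 1.9565, 4.7826.
Z = Σ gᵢe^(−Eᵢ/kT) = 3·e^(−0) + 2·e^(−1.9565) + 5·e^(−4.7826) = 3.0000 + 0.28270 + 0.041871 = 3.3246.

Z = 3.32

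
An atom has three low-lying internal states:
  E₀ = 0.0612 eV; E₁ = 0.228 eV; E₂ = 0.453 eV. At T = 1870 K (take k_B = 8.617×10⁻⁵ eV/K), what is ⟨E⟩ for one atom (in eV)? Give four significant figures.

0.1261 eV

k_BT = 8.617×10⁻⁵ × 1870 K = 0.161138 eV.
Eᵢ/kT = 0.379799, 1.41494, 2.81125.
Z = Σ e^(−Eᵢ/kT) = e^(−0.379799) + e^(−1.41494) + e^(−2.81125) = 0.683999 + 0.242940 + 0.0601298 = 0.987069.
⟨E⟩ = Σ Eᵢ e^(−Eᵢ/kT) / Z = (0.0612·0.683999 + 0.228·0.242940 + 0.453·0.0601298) / 0.987069 = 0.1261 eV.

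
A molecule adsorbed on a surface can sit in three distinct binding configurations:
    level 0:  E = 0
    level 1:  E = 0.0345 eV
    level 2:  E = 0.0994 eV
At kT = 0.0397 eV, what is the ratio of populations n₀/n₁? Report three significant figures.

2.38

n₀/n₁ = exp[−(E₀−E₁)/kT] = exp(−(-0.0345 eV)/(0.0397 eV)) = exp(0.86902) = 2.38.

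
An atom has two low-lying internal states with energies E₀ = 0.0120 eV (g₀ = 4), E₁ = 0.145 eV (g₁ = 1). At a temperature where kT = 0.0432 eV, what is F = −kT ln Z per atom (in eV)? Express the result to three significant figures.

Eᵢ/kT = 0.27778, 3.3565.
Z = Σ gᵢe^(−Eᵢ/kT) = 4·e^(−0.27778) + 1·e^(−3.3565) = 3.0299 + 0.034857 = 3.0648.
F = −kT ln Z = −0.0432 × ln(3.0648) = −0.0432 × 1.1200 = -0.0484 eV.

-0.0484 eV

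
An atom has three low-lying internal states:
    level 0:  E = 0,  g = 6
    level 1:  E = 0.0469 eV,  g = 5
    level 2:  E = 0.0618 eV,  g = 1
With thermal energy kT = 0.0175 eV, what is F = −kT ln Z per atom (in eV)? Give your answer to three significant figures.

-0.0324 eV

Eᵢ/kT = 0, 2.6800, 3.5314.
Z = Σ gᵢe^(−Eᵢ/kT) = 6·e^(−0) + 5·e^(−2.6800) + 1·e^(−3.5314) = 6.0000 + 0.34282 + 0.029264 = 6.3721.
F = −kT ln Z = −0.0175 × ln(6.3721) = −0.0175 × 1.8519 = -0.0324 eV.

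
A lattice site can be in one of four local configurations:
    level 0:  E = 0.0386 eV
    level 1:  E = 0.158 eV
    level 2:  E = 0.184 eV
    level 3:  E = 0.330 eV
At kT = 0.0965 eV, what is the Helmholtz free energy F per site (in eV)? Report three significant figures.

-0.00435 eV

Eᵢ/kT = 0.40000, 1.6373, 1.9067, 3.4197.
Z = Σ e^(−Eᵢ/kT) = e^(−0.40000) + e^(−1.6373) + e^(−1.9067) + e^(−3.4197) = 0.67032 + 0.19450 + 0.14857 + 0.032722 = 1.0461.
F = −kT ln Z = −0.0965 × ln(1.0461) = −0.0965 × 0.045069 = -0.00435 eV.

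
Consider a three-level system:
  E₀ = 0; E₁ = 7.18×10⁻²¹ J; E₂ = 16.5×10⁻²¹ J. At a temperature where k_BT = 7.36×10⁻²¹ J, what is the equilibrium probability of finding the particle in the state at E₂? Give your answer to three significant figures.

0.0716

Eᵢ/kT = 0, 0.97554, 2.2418.
Z = Σ e^(−Eᵢ/kT) = e^(−0) + e^(−0.97554) + e^(−2.2418) = 1.0000 + 0.37699 + 0.10627 = 1.4833.
P₂ = e^(−E₂/kT) / Z = 0.10627/1.4833 = 0.0716.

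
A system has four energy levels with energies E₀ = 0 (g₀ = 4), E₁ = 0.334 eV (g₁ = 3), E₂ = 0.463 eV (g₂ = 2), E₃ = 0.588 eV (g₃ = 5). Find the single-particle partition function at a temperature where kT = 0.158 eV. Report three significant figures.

Eᵢ/kT = 0, 2.1139, 2.9304, 3.7215.
Z = Σ gᵢe^(−Eᵢ/kT) = 4·e^(−0) + 3·e^(−2.1139) + 2·e^(−2.9304) + 5·e^(−3.7215) = 4.0000 + 0.36230 + 0.10675 + 0.12099 = 4.5900.

Z = 4.59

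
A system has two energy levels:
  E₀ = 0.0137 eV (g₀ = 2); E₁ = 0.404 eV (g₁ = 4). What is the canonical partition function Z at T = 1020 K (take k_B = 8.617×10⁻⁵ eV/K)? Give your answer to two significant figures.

Z = 1.8

k_BT = 8.617×10⁻⁵ × 1020 K = 0.08789 eV.
Eᵢ/kT = 0.1559, 4.597.
Z = Σ gᵢe^(−Eᵢ/kT) = 2·e^(−0.1559) + 4·e^(−4.597) = 1.711 + 0.04033 = 1.751.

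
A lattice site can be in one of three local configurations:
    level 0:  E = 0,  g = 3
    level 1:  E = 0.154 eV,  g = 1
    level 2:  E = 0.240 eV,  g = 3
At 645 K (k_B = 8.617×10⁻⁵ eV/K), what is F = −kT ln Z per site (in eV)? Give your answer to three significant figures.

-0.0629 eV

k_BT = 8.617×10⁻⁵ × 645 K = 0.055580 eV.
Eᵢ/kT = 0, 2.7708, 4.3181.
Z = Σ gᵢe^(−Eᵢ/kT) = 3·e^(−0) + 1·e^(−2.7708) + 3·e^(−4.3181) = 3.0000 + 0.062612 + 0.039976 = 3.1026.
F = −kT ln Z = −0.055580 × ln(3.1026) = −0.055580 × 1.1322 = -0.0629 eV.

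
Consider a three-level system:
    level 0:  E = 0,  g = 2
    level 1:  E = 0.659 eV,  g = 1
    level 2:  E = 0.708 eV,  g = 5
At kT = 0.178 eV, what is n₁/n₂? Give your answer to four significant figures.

0.2634

n₁/n₂ = (g₁/g₂) exp[−(E₁−E₂)/kT] = (1/5) × exp(−(-0.049 eV)/(0.178 eV)) = (1/5) × exp(0.275281) = 0.2634.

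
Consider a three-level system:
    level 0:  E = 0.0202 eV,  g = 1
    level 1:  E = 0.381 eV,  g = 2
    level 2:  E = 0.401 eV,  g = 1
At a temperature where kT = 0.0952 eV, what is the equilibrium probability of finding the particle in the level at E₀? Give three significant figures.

Eᵢ/kT = 0.21218, 4.0021, 4.2122.
Z = Σ gᵢe^(−Eᵢ/kT) = 1·e^(−0.21218) + 2·e^(−4.0021) + 1·e^(−4.2122) = 0.80882 + 0.036554 + 0.014814 = 0.86019.
P₀ = g₀ e^(−E₀/kT) / Z = 0.80882/0.86019 = 0.940.

0.940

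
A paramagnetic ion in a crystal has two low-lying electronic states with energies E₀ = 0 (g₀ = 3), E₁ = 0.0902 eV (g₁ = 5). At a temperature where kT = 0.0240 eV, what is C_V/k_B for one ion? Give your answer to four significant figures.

0.5087

Eᵢ/kT = 0, 3.75833.
Z = Σ gᵢe^(−Eᵢ/kT) = 3·e^(−0) + 5·e^(−3.75833) = 3.00000 + 0.116613 = 3.11661.
⟨E⟩ = 0.00337498 eV, ⟨E²⟩ = 0.000304423 eV².
C_V/k_B = (⟨E²⟩ − ⟨E⟩²)/(kT)² = (0.000304423 − 0.0000113905)/0.000576000 = 0.5087.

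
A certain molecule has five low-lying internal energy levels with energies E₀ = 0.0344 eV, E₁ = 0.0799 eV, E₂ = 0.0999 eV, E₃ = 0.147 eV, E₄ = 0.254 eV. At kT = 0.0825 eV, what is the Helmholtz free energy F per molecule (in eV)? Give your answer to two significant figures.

Eᵢ/kT = 0.4170, 0.9685, 1.211, 1.782, 3.079.
Z = Σ e^(−Eᵢ/kT) = e^(−0.4170) + e^(−0.9685) + e^(−1.211) + e^(−1.782) + e^(−3.079) = 0.6590 + 0.3797 + 0.2979 + 0.1683 + 0.04601 = 1.551.
F = −kT ln Z = −0.0825 × ln(1.551) = −0.0825 × 0.4389 = -0.036 eV.

-0.036 eV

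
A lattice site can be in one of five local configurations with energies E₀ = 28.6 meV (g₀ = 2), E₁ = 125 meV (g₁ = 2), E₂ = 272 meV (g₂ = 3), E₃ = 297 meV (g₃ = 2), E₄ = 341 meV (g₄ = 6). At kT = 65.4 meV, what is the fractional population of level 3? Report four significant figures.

Eᵢ/kT = 0.437309, 1.91131, 4.15902, 4.54128, 5.21407.
Z = Σ gᵢe^(−Eᵢ/kT) = 2·e^(−0.437309) + 2·e^(−1.91131) + 3·e^(−4.15902) + 2·e^(−4.54128) + 6·e^(−5.21407) = 1.29154 + 0.295773 + 0.0468686 + 0.0213195 + 0.0326369 = 1.68814.
P₃ = g₃ e^(−E₃/kT) / Z = 0.0213195/1.68814 = 0.01263.

0.01263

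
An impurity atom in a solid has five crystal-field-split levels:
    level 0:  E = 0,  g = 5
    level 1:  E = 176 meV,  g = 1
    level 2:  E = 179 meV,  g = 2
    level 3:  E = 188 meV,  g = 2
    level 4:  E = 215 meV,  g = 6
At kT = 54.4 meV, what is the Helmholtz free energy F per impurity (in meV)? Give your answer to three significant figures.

-90.6 meV

Eᵢ/kT = 0, 3.2353, 3.2904, 3.4559, 3.9522.
Z = Σ gᵢe^(−Eᵢ/kT) = 5·e^(−0) + 1·e^(−3.2353) + 2·e^(−3.2904) + 2·e^(−3.4559) + 6·e^(−3.9522) = 5.0000 + 0.039348 + 0.074478 + 0.063118 + 0.11527 = 5.2922.
F = −kT ln Z = −54.4 × ln(5.2922) = −54.4 × 1.6662 = -90.6 meV.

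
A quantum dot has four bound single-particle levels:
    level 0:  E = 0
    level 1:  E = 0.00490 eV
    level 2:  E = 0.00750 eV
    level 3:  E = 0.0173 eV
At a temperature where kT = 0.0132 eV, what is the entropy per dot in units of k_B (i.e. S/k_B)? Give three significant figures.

1.30

Eᵢ/kT = 0, 0.37121, 0.56818, 1.3106.
Z = Σ e^(−Eᵢ/kT) = e^(−0) + e^(−0.37121) + e^(−0.56818) + e^(−1.3106) = 1.0000 + 0.68990 + 0.56656 + 0.26966 = 2.5261.
⟨E⟩ = Σ EᵢPᵢ = 0.0048671 eV.
S/k_B = ln Z + ⟨E⟩/kT = ln(2.5261) + 0.0048671/0.0132 = 0.92668 + 0.36872 = 1.30.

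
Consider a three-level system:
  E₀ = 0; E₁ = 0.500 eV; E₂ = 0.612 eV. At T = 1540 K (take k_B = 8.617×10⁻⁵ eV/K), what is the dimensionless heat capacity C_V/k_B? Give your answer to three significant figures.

k_BT = 8.617×10⁻⁵ × 1540 K = 0.13270 eV.
Eᵢ/kT = 0, 3.7679, 4.6119.
Z = Σ e^(−Eᵢ/kT) = e^(−0) + e^(−3.7679) + e^(−4.6119) = 1.0000 + 0.023101 + 0.0099329 = 1.0330.
⟨E⟩ = 0.017066 eV, ⟨E²⟩ = 0.0091922 eV².
C_V/k_B = (⟨E²⟩ − ⟨E⟩²)/(kT)² = (0.0091922 − 0.00029125)/0.017609 = 0.505.

0.505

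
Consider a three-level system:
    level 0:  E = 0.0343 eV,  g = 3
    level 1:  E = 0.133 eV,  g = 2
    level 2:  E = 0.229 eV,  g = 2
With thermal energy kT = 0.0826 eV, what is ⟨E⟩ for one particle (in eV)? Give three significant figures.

Eᵢ/kT = 0.41525, 1.6102, 2.7724.
Z = Σ gᵢe^(−Eᵢ/kT) = 3·e^(−0.41525) + 2·e^(−1.6102) + 2·e^(−2.7724) = 1.9805 + 0.39970 + 0.12502 = 2.5052.
⟨E⟩ = Σ Eᵢ gᵢe^(−Eᵢ/kT) / Z = (0.0343·1.9805 + 0.133·0.39970 + 0.229·0.12502) / 2.5052 = 0.0598 eV.

0.0598 eV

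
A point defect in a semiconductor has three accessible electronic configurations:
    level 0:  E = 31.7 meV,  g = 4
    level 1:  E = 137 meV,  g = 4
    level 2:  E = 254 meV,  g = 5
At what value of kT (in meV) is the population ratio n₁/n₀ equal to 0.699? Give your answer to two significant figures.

n₁/n₀ = (g₁/g₀) exp[−(E₁−E₀)/kT] = 0.699.
⇒ (E₁−E₀)/kT = ln((4/4)/0.699) = ln(1.431) = 0.3584.
kT = 105.3 meV / 0.3584 = 290 meV.

290 meV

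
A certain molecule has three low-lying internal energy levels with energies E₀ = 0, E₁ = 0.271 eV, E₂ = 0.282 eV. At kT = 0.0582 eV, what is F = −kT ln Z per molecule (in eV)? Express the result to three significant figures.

Eᵢ/kT = 0, 4.6564, 4.8454.
Z = Σ e^(−Eᵢ/kT) = e^(−0) + e^(−4.6564) + e^(−4.8454) = 1.0000 + 0.0095006 + 0.0078645 = 1.0174.
F = −kT ln Z = −0.0582 × ln(1.0174) = −0.0582 × 0.017250 = -0.00100 eV.

-0.00100 eV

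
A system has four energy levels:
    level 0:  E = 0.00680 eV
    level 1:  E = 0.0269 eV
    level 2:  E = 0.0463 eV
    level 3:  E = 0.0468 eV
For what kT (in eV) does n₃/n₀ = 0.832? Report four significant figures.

0.2175 eV

n₃/n₀ = exp[−(E₃−E₀)/kT] = 0.832.
⇒ (E₃−E₀)/kT = ln(1/0.832) = ln(1.20192) = 0.183920.
kT = 0.04000 eV / 0.183920 = 0.2175 eV.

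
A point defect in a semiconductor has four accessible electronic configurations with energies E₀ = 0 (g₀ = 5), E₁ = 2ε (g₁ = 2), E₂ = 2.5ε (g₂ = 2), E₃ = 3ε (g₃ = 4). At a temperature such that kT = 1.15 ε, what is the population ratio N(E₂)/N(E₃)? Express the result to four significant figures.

n₂/n₃ = (g₂/g₃) exp[−(E₂−E₃)/kT] = (2/4) × exp(−(-0.5ε)/(1.15ε)) = (2/4) × exp(0.434783) = 0.7723.

0.7723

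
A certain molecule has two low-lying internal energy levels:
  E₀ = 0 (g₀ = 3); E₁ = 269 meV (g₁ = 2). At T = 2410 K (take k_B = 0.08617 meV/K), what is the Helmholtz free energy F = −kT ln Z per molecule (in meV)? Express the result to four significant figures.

k_BT = 0.08617 × 2410 K = 207.670 meV.
Eᵢ/kT = 0, 1.29532.
Z = Σ gᵢe^(−Eᵢ/kT) = 3·e^(−0) + 2·e^(−1.29532) = 3.00000 + 0.547620 = 3.54762.
F = −kT ln Z = −207.670 × ln(3.54762) = −207.670 × 1.26628 = -263.0 meV.

-263.0 meV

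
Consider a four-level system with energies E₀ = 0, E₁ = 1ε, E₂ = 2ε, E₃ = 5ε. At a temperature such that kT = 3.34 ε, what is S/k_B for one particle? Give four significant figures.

1.274

Eᵢ/kT = 0, 0.299401, 0.598802, 1.49701.
Z = Σ e^(−Eᵢ/kT) = e^(−0) + e^(−0.299401) + e^(−0.598802) + e^(−1.49701) = 1.00000 + 0.741262 + 0.549470 + 0.223798 = 2.51453.
⟨E⟩ = Σ EᵢPᵢ = 1.17684 ε.
S/k_B = ln Z + ⟨E⟩/kT = ln(2.51453) + 1.17684/3.34 = 0.922086 + 0.352347 = 1.274.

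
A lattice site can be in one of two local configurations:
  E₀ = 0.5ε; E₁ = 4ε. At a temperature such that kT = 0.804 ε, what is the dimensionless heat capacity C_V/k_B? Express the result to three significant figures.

Eᵢ/kT = 0.62189, 4.9751.
Z = Σ e^(−Eᵢ/kT) = e^(−0.62189) + e^(−4.9751) = 0.53693 + 0.0069078 = 0.54384.
⟨E⟩ = 0.54445 ε, ⟨E²⟩ = 0.45005 ε².
C_V/k_B = (⟨E²⟩ − ⟨E⟩²)/(kT)² = (0.45005 − 0.29643)/0.64642 = 0.238.

0.238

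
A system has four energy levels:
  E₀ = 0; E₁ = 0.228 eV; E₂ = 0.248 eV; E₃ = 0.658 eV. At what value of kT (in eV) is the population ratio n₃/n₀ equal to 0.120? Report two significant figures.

n₃/n₀ = exp[−(E₃−E₀)/kT] = 0.120.
⇒ (E₃−E₀)/kT = ln(1/0.120) = ln(8.333) = 2.120.
kT = 0.658 eV / 2.120 = 0.31 eV.

0.31 eV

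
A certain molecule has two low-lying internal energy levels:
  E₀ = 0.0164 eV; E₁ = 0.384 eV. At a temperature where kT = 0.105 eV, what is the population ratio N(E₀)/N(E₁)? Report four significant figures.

33.15

n₀/n₁ = exp[−(E₀−E₁)/kT] = exp(−(-0.3676 eV)/(0.105 eV)) = exp(3.50095) = 33.15.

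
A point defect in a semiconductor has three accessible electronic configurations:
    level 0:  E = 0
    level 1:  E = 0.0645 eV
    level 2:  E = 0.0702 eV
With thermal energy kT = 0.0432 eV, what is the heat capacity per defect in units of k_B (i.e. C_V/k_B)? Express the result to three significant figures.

Eᵢ/kT = 0, 1.4931, 1.6250.
Z = Σ e^(−Eᵢ/kT) = e^(−0) + e^(−1.4931) + e^(−1.6250) = 1.0000 + 0.22468 + 0.19691 = 1.4216.
⟨E⟩ = 0.019918 eV, ⟨E²⟩ = 0.0013401 eV².
C_V/k_B = (⟨E²⟩ − ⟨E⟩²)/(kT)² = (0.0013401 − 0.00039673)/0.0018662 = 0.506.

0.506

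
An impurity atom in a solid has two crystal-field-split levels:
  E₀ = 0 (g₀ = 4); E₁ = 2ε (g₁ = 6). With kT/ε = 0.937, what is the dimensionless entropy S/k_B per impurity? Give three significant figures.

1.87

Eᵢ/kT = 0, 2.1345.
Z = Σ gᵢe^(−Eᵢ/kT) = 4·e^(−0) + 6·e^(−2.1345) = 4.0000 + 0.70982 = 4.7098.
⟨E⟩ = Σ EᵢPᵢ = 0.30142 ε.
S/k_B = ln Z + ⟨E⟩/kT = ln(4.7098) + 0.30142/0.937 = 1.5496 + 0.32169 = 1.87.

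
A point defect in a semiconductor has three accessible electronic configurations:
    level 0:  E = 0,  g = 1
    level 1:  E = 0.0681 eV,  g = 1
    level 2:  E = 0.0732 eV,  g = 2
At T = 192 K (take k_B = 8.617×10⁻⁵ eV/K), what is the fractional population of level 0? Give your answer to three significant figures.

0.961

k_BT = 8.617×10⁻⁵ × 192 K = 0.016545 eV.
Eᵢ/kT = 0, 4.1160, 4.4243.
Z = Σ gᵢe^(−Eᵢ/kT) = 1·e^(−0) + 1·e^(−4.1160) + 2·e^(−4.4243) = 1.0000 + 0.016310 + 0.023965 = 1.0403.
P₀ = g₀ e^(−E₀/kT) / Z = 1.0000/1.0403 = 0.961.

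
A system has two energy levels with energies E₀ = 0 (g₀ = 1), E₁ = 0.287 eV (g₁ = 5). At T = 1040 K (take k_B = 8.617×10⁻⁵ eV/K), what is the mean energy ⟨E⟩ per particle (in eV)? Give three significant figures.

0.0485 eV

k_BT = 8.617×10⁻⁵ × 1040 K = 0.089617 eV.
Eᵢ/kT = 0, 3.2025.
Z = Σ gᵢe^(−Eᵢ/kT) = 1·e^(−0) + 5·e^(−3.2025) = 1.0000 + 0.20330 = 1.2033.
⟨E⟩ = Σ Eᵢ gᵢe^(−Eᵢ/kT) / Z = (0·1.0000 + 0.287·0.20330) / 1.2033 = 0.0485 eV.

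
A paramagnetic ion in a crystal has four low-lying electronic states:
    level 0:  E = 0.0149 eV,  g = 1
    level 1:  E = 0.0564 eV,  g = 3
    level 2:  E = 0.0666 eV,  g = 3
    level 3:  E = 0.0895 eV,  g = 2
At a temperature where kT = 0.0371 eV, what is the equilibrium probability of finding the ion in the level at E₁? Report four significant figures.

Eᵢ/kT = 0.401617, 1.52022, 1.79515, 2.41240.
Z = Σ gᵢe^(−Eᵢ/kT) = 1·e^(−0.401617) + 3·e^(−1.52022) + 3·e^(−1.79515) + 2·e^(−2.41240) = 0.669237 + 0.655991 + 0.498308 + 0.179200 = 2.00274.
P₁ = g₁ e^(−E₁/kT) / Z = 0.655991/2.00274 = 0.3275.

0.3275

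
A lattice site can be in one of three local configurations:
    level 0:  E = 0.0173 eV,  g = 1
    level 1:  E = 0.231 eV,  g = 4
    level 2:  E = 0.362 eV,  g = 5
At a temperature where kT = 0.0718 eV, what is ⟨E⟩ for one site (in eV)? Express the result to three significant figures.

0.0637 eV

Eᵢ/kT = 0.24095, 3.2173, 5.0418.
Z = Σ gᵢe^(−Eᵢ/kT) = 1·e^(−0.24095) + 4·e^(−3.2173) + 5·e^(−5.0418) = 0.78588 + 0.16025 + 0.032311 = 0.97844.
⟨E⟩ = Σ Eᵢ gᵢe^(−Eᵢ/kT) / Z = (0.0173·0.78588 + 0.231·0.16025 + 0.362·0.032311) / 0.97844 = 0.0637 eV.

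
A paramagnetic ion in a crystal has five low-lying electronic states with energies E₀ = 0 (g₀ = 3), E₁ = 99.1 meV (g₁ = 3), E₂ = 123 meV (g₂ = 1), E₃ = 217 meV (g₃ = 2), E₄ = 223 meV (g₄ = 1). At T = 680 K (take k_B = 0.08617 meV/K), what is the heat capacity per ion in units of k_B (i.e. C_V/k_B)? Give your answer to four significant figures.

k_BT = 0.08617 × 680 K = 58.5956 meV.
Eᵢ/kT = 0, 1.69125, 2.09913, 3.70335, 3.80575.
Z = Σ gᵢe^(−Eᵢ/kT) = 3·e^(−0) + 3·e^(−1.69125) + 1·e^(−2.09913) + 2·e^(−3.70335) + 1·e^(−3.80575) = 3.00000 + 0.552867 + 0.122563 + 0.0492817 + 0.0222425 = 3.74695.
⟨E⟩ = 22.8235 meV, ⟨E²⟩ = 2858.48 meV².
C_V/k_B = (⟨E²⟩ − ⟨E⟩²)/(kT)² = (2858.48 − 520.912)/3433.44 = 0.6808.

0.6808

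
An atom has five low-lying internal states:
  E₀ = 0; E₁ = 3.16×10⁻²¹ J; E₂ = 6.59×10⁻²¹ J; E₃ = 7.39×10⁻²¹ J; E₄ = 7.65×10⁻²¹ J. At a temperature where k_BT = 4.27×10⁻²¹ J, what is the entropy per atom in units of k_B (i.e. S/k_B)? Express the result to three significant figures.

1.34

Eᵢ/kT = 0, 0.74005, 1.5433, 1.7307, 1.7916.
Z = Σ e^(−Eᵢ/kT) = e^(−0) + e^(−0.74005) + e^(−1.5433) + e^(−1.7307) + e^(−1.7916) = 1.0000 + 0.47709 + 0.21367 + 0.17716 + 0.16669 = 2.0346.
⟨E⟩ = Σ EᵢPᵢ = 2.7033 ×10⁻²¹ J.
S/k_B = ln Z + ⟨E⟩/kT = ln(2.0346) + 2.7033/4.27 = 0.71030 + 0.63309 = 1.34.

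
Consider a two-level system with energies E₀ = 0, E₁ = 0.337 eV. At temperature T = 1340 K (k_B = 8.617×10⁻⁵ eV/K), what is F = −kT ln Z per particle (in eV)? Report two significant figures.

-0.0061 eV

k_BT = 8.617×10⁻⁵ × 1340 K = 0.1155 eV.
Eᵢ/kT = 0, 2.918.
Z = Σ e^(−Eᵢ/kT) = e^(−0) + e^(−2.918) = 1.000 + 0.05404 = 1.054.
F = −kT ln Z = −0.1155 × ln(1.054) = −0.1155 × 0.05259 = -0.0061 eV.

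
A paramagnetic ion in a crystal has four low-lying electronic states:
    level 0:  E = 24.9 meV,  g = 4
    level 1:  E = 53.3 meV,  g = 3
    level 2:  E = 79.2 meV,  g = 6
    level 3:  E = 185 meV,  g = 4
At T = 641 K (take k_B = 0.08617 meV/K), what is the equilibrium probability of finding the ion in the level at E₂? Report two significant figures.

0.27

k_BT = 0.08617 × 641 K = 55.23 meV.
Eᵢ/kT = 0.4508, 0.9651, 1.434, 3.350.
Z = Σ gᵢe^(−Eᵢ/kT) = 4·e^(−0.4508) + 3·e^(−0.9651) + 6·e^(−1.434) + 4·e^(−3.350) = 2.548 + 1.143 + 1.430 + 0.1403 = 5.261.
P₂ = g₂ e^(−E₂/kT) / Z = 1.430/5.261 = 0.27.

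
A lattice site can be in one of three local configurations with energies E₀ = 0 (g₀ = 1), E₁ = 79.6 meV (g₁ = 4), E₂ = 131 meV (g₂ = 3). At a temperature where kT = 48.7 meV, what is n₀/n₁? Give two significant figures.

1.3

n₀/n₁ = (g₀/g₁) exp[−(E₀−E₁)/kT] = (1/4) × exp(−(-79.6 meV)/(48.7 meV)) = (1/4) × exp(1.634) = 1.3.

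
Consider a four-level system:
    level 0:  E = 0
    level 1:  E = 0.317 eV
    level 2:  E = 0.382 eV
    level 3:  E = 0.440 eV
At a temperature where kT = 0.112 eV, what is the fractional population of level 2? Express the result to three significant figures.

0.0297

Eᵢ/kT = 0, 2.8304, 3.4107, 3.9286.
Z = Σ e^(−Eᵢ/kT) = e^(−0) + e^(−2.8304) + e^(−3.4107) + e^(−3.9286) = 1.0000 + 0.058989 + 0.033018 + 0.019671 = 1.1117.
P₂ = e^(−E₂/kT) / Z = 0.033018/1.1117 = 0.0297.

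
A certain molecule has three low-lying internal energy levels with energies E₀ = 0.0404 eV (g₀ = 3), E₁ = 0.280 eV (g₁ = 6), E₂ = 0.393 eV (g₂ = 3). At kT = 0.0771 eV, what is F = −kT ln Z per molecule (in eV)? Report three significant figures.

-0.0516 eV

Eᵢ/kT = 0.52399, 3.6316, 5.0973.
Z = Σ gᵢe^(−Eᵢ/kT) = 3·e^(−0.52399) + 6·e^(−3.6316) + 3·e^(−5.0973) = 1.7765 + 0.15884 + 0.018340 = 1.9537.
F = −kT ln Z = −0.0771 × ln(1.9537) = −0.0771 × 0.66973 = -0.0516 eV.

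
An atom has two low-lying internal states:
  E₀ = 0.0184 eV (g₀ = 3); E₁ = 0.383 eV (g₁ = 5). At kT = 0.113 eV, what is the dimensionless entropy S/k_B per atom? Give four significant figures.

1.363

Eᵢ/kT = 0.162832, 3.38938.
Z = Σ gᵢe^(−Eᵢ/kT) = 3·e^(−0.162832) + 5·e^(−3.38938) = 2.54920 + 0.168648 = 2.71785.
⟨E⟩ = Σ EᵢPᵢ = 0.0410241 eV.
S/k_B = ln Z + ⟨E⟩/kT = ln(2.71785) + 0.0410241/0.113 = 0.999841 + 0.363045 = 1.363.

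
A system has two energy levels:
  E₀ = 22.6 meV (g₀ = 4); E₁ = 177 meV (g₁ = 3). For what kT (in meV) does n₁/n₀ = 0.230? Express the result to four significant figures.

n₁/n₀ = (g₁/g₀) exp[−(E₁−E₀)/kT] = 0.230.
⇒ (E₁−E₀)/kT = ln((3/4)/0.230) = ln(3.26087) = 1.18199.
kT = 154.4 meV / 1.18199 = 130.6 meV.

130.6 meV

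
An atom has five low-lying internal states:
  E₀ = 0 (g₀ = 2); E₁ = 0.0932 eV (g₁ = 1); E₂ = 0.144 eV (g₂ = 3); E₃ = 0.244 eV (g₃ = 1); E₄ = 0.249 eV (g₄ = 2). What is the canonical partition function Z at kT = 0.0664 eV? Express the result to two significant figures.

Eᵢ/kT = 0, 1.404, 2.169, 3.675, 3.750.
Z = Σ gᵢe^(−Eᵢ/kT) = 2·e^(−0) + 1·e^(−1.404) + 3·e^(−2.169) + 1·e^(−3.675) + 2·e^(−3.750) = 2.000 + 0.2456 + 0.3429 + 0.02535 + 0.04704 = 2.661.

Z = 2.7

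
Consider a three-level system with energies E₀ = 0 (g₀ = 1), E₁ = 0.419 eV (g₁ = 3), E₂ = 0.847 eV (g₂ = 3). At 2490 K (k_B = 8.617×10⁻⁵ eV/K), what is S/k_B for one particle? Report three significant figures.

1.11

k_BT = 8.617×10⁻⁵ × 2490 K = 0.21456 eV.
Eᵢ/kT = 0, 1.9528, 3.9476.
Z = Σ gᵢe^(−Eᵢ/kT) = 1·e^(−0) + 3·e^(−1.9528) + 3·e^(−3.9476) = 1.0000 + 0.42563 + 0.057903 = 1.4835.
⟨E⟩ = Σ EᵢPᵢ = 0.15327 eV.
S/k_B = ln Z + ⟨E⟩/kT = ln(1.4835) + 0.15327/0.21456 = 0.39440 + 0.71435 = 1.11.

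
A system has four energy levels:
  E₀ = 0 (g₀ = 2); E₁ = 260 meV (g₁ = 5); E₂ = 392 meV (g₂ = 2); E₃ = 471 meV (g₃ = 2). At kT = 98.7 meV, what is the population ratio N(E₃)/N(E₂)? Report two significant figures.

0.45

n₃/n₂ = (g₃/g₂) exp[−(E₃−E₂)/kT] = (2/2) × exp(−(79 meV)/(98.7 meV)) = (2/2) × exp(-0.8004) = 0.45.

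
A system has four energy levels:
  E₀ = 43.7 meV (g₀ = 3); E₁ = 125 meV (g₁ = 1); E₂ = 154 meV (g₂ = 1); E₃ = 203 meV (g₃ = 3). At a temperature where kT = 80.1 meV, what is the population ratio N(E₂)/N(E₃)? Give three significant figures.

0.615

n₂/n₃ = (g₂/g₃) exp[−(E₂−E₃)/kT] = (1/3) × exp(−(-49 meV)/(80.1 meV)) = (1/3) × exp(0.61174) = 0.615.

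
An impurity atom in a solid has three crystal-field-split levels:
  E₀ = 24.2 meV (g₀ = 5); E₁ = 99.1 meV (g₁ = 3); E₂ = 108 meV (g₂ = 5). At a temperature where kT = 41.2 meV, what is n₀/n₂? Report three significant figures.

7.64

n₀/n₂ = (g₀/g₂) exp[−(E₀−E₂)/kT] = (5/5) × exp(−(-83.8 meV)/(41.2 meV)) = (5/5) × exp(2.0340) = 7.64.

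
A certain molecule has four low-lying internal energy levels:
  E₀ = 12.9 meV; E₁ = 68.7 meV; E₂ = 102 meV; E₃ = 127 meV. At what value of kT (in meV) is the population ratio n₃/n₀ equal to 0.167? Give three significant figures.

63.8 meV

n₃/n₀ = exp[−(E₃−E₀)/kT] = 0.167.
⇒ (E₃−E₀)/kT = ln(1/0.167) = ln(5.9880) = 1.7898.
kT = 114.1 meV / 1.7898 = 63.8 meV.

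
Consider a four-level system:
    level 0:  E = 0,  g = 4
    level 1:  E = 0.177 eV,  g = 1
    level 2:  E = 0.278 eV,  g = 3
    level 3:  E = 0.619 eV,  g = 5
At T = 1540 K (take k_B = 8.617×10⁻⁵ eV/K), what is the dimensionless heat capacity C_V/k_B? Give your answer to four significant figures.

k_BT = 8.617×10⁻⁵ × 1540 K = 0.132702 eV.
Eᵢ/kT = 0, 1.33382, 2.09492, 4.66459.
Z = Σ gᵢe^(−Eᵢ/kT) = 4·e^(−0) + 1·e^(−1.33382) + 3·e^(−2.09492) + 5·e^(−4.66459) = 4.00000 + 0.263469 + 0.369240 + 0.0471156 = 4.67982.
⟨E⟩ = 0.0381312 eV, ⟨E²⟩ = 0.0117191 eV².
C_V/k_B = (⟨E²⟩ − ⟨E⟩²)/(kT)² = (0.0117191 − 0.00145399)/0.0176098 = 0.5829.

0.5829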